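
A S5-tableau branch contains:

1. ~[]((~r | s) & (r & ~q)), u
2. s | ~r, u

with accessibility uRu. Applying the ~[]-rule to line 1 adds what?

a fresh world v with uRv, and ~((~r | s) & (r & ~q)) at v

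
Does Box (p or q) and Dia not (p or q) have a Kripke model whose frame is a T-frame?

No, unsatisfiable

1. Box (p or q) and Dia not (p or q), u
2. Box (p or q), u   [and-rule on 1]
3. Dia not (p or q), u   [and-rule on 1]
4. p or q, u   [Box-rule on 2 via uRu]
5. q, u   [or-rule on 4 (branches; this branch)]
6. not (p or q), v   [Dia-rule on 3: fresh world v, uRv]
7. not p, v   [neg-or-rule on 6]
8. not q, v   [neg-or-rule on 6]
9. p or q, v   [Box-rule on 2 via uRv]
10. q, v   [or-rule on 9 (branches; this branch)]
Accessibility: uRu, uRv, vRv
Branch closes: q and not q both at v.
Every branch closes; the branch above is one of them.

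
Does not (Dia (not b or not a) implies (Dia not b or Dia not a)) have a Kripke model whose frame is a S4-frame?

1. not (Dia (not b or not a) implies (Dia not b or Dia not a)), 0
2. Dia (not b or not a), 0   [neg-implies-rule on 1]
3. not (Dia not b or Dia not a), 0   [neg-implies-rule on 1]
4. not Dia not b, 0   [neg-or-rule on 3]
5. not Dia not a, 0   [neg-or-rule on 3]
6. b, 0   [neg-Dia-rule on 4 via 0R0]
7. a, 0   [neg-Dia-rule on 5 via 0R0]
8. not b or not a, 1   [Dia-rule on 2: fresh world 1, 0R1]
9. b, 1   [neg-Dia-rule on 4 via 0R1]
10. a, 1   [neg-Dia-rule on 5 via 0R1]
11. not a, 1   [or-rule on 8 (branches; this branch)]
Accessibility: 0R0, 0R1, 1R1
Branch closes: a and not a both at 1.
Every branch closes; the branch above is one of them.

Unsatisfiable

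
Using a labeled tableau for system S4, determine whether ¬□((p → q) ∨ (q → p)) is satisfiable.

1. ¬□((p → q) ∨ (q → p)), w0
2. ¬((p → q) ∨ (q → p)), w1
3. ¬(p → q), w1
4. ¬(q → p), w1
5. p, w1
6. ¬q, w1
7. q, w1
8. ¬p, w1
Accessibility: w0Rw0, w0Rw1, w1Rw1
Branch closes: q and ¬q both at w1.
All branches of the tableau close; one closing branch shown above.

No, unsatisfiable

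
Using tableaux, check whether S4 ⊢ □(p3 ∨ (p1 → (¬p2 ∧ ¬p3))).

Invalid (countermodel exists)

Tableau for the negation ¬□(p3 ∨ (p1 → (¬p2 ∧ ¬p3))):
1. ¬□(p3 ∨ (p1 → (¬p2 ∧ ¬p3))), u
2. ¬(p3 ∨ (p1 → (¬p2 ∧ ¬p3))), v
3. ¬p3, v
4. ¬(p1 → (¬p2 ∧ ¬p3)), v
5. p1, v
6. ¬(¬p2 ∧ ¬p3), v
7. p2, v
Accessibility: uRu, uRv, vRv
The negation has an open branch (countermodel exists).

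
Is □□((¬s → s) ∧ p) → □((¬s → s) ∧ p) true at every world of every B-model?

Yes, valid

Tableau for the negation ¬(□□((¬s → s) ∧ p) → □((¬s → s) ∧ p)):
1. ¬(□□((¬s → s) ∧ p) → □((¬s → s) ∧ p)), u
2. □□((¬s → s) ∧ p), u
3. ¬□((¬s → s) ∧ p), u
4. □((¬s → s) ∧ p), u
5. (¬s → s) ∧ p, u
6. ¬s → s, u
7. p, u
8. s, u
9. ¬((¬s → s) ∧ p), v
10. □((¬s → s) ∧ p), v
11. (¬s → s) ∧ p, v
12. ¬s → s, v
13. p, v
14. ¬(¬s → s), v
15. ¬s, v
16. s, v
Accessibility: uRu, uRv, vRu, vRv
Branch closes: s and ¬s both at v.
Every branch of the negation's tableau closes; the branch above is one of them.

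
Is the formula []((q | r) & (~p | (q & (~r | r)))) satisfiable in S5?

Satisfiable (open branch found)

1. []((q | r) & (~p | (q & (~r | r)))), 0
2. (q | r) & (~p | (q & (~r | r))), 0   [[]-rule on 1 via 0R0]
3. q | r, 0   [&-rule on 2]
4. ~p | (q & (~r | r)), 0   [&-rule on 2]
5. r, 0   [|-rule on 3 (branches; this branch)]
6. q & (~r | r), 0   [|-rule on 4 (branches; this branch)]
7. q, 0   [&-rule on 6]
8. ~r | r, 0   [&-rule on 6]
Accessibility: 0R0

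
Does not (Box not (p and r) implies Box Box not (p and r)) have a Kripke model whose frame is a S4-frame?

No, unsatisfiable

1. not (Box not (p and r) implies Box Box not (p and r)), w0
2. Box not (p and r), w0
3. not Box Box not (p and r), w0
4. not (p and r), w0
5. not r, w0
6. not Box not (p and r), w1
7. not (p and r), w1
8. not r, w1
9. p and r, w2
10. p, w2
11. r, w2
12. not (p and r), w2
13. not r, w2
Accessibility: w0Rw0, w0Rw1, w0Rw2, w1Rw1, w1Rw2, w2Rw2
Branch closes: r and not r both at w2.
(One branch shown.) All branches close.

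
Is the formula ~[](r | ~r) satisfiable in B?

No, unsatisfiable

1. ~[](r | ~r), 0
2. ~(r | ~r), 1   [~[]-rule on 1: fresh world 1, 0R1]
3. ~r, 1   [~|-rule on 2]
4. r, 1   [~|-rule on 2]
Accessibility: 0R0, 0R1, 1R0, 1R1
Branch closes: r and ~r both at 1.
All branches of the tableau close; one closing branch shown above.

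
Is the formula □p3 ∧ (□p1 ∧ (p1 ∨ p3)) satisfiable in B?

Yes, satisfiable

1. □p3 ∧ (□p1 ∧ (p1 ∨ p3)), u
2. □p3, u
3. □p1 ∧ (p1 ∨ p3), u
4. □p1, u
5. p1 ∨ p3, u
6. p3, u
7. p1, u
Accessibility: uRu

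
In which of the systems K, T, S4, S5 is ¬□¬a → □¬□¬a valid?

S5

S4-tableau for the negation ¬(¬□¬a → □¬□¬a):
1. ¬(¬□¬a → □¬□¬a), u
2. ¬□¬a, u
3. ¬□¬□¬a, u
4. a, v
5. □¬a, w
6. ¬a, w
Accessibility: uRu, uRv, uRw, vRv, wRw
Complete open branch: countermodel on an S4-frame, so not valid in S4, nor in K, T (the same frame is also a K-frame and a T-frame).
S5-tableau for the negation ¬(¬□¬a → □¬□¬a):
1. ¬(¬□¬a → □¬□¬a), u
2. ¬□¬a, u
3. ¬□¬□¬a, u
4. a, v
5. □¬a, w
6. ¬a, u
7. ¬a, v
Accessibility: uRu, uRv, uRw, vRu, vRv, vRw, wRu, wRv, wRw
Branch closes: a and ¬a both at v.
Every branch closes (one shown): valid in S5.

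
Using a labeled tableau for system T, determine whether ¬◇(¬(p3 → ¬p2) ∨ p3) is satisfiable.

Satisfiable

1. ¬◇(¬(p3 → ¬p2) ∨ p3), 0
2. ¬(¬(p3 → ¬p2) ∨ p3), 0
3. p3 → ¬p2, 0
4. ¬p3, 0
5. ¬p2, 0
Accessibility: 0R0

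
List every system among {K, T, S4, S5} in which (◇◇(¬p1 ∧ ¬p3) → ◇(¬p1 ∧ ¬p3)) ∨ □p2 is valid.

S4-tableau for the negation ¬((◇◇(¬p1 ∧ ¬p3) → ◇(¬p1 ∧ ¬p3)) ∨ □p2):
1. ¬((◇◇(¬p1 ∧ ¬p3) → ◇(¬p1 ∧ ¬p3)) ∨ □p2), w0
2. ¬(◇◇(¬p1 ∧ ¬p3) → ◇(¬p1 ∧ ¬p3)), w0   [¬∨-rule on 1]
3. ¬□p2, w0   [¬∨-rule on 1]
4. ◇◇(¬p1 ∧ ¬p3), w0   [¬→-rule on 2]
5. ¬◇(¬p1 ∧ ¬p3), w0   [¬→-rule on 2]
6. ¬(¬p1 ∧ ¬p3), w0   [¬◇-rule on 5 via w0Rw0]
7. p3, w0   [¬∧-rule on 6 (branches; this branch)]
8. ¬p2, w1   [¬□-rule on 3: fresh world w1, w0Rw1]
9. ¬(¬p1 ∧ ¬p3), w1   [¬◇-rule on 5 via w0Rw1]
10. p3, w1   [¬∧-rule on 9 (branches; this branch)]
11. ◇(¬p1 ∧ ¬p3), w2   [◇-rule on 4: fresh world w2, w0Rw2]
12. ¬(¬p1 ∧ ¬p3), w2   [¬◇-rule on 5 via w0Rw2]
13. p3, w2   [¬∧-rule on 12 (branches; this branch)]
14. ¬p1 ∧ ¬p3, w3   [◇-rule on 11: fresh world w3, w2Rw3]
15. ¬p1, w3   [∧-rule on 14]
16. ¬p3, w3   [∧-rule on 14]
17. ¬(¬p1 ∧ ¬p3), w3   [¬◇-rule on 5 via w0Rw3]
18. p3, w3   [¬∧-rule on 17 (branches; this branch)]
Accessibility: w0Rw0, w0Rw1, w0Rw2, w0Rw3, w1Rw1, w2Rw2, w2Rw3, w3Rw3
Branch closes: p3 and ¬p3 both at w3.
Every branch closes (one shown): valid in S4, hence also in S5 (every theorem of S4 is a theorem of S5).
T-tableau for the negation ¬((◇◇(¬p1 ∧ ¬p3) → ◇(¬p1 ∧ ¬p3)) ∨ □p2):
1. ¬((◇◇(¬p1 ∧ ¬p3) → ◇(¬p1 ∧ ¬p3)) ∨ □p2), w0
2. ¬(◇◇(¬p1 ∧ ¬p3) → ◇(¬p1 ∧ ¬p3)), w0   [¬∨-rule on 1]
3. ¬□p2, w0   [¬∨-rule on 1]
4. ◇◇(¬p1 ∧ ¬p3), w0   [¬→-rule on 2]
5. ¬◇(¬p1 ∧ ¬p3), w0   [¬→-rule on 2]
6. ¬(¬p1 ∧ ¬p3), w0   [¬◇-rule on 5 via w0Rw0]
7. p3, w0   [¬∧-rule on 6 (branches; this branch)]
8. ¬p2, w1   [¬□-rule on 3: fresh world w1, w0Rw1]
9. ¬(¬p1 ∧ ¬p3), w1   [¬◇-rule on 5 via w0Rw1]
10. p3, w1   [¬∧-rule on 9 (branches; this branch)]
11. ◇(¬p1 ∧ ¬p3), w2   [◇-rule on 4: fresh world w2, w0Rw2]
12. ¬(¬p1 ∧ ¬p3), w2   [¬◇-rule on 5 via w0Rw2]
13. p3, w2   [¬∧-rule on 12 (branches; this branch)]
14. ¬p1 ∧ ¬p3, w3   [◇-rule on 11: fresh world w3, w2Rw3]
15. ¬p1, w3   [∧-rule on 14]
16. ¬p3, w3   [∧-rule on 14]
Accessibility: w0Rw0, w0Rw1, w0Rw2, w1Rw1, w2Rw2, w2Rw3, w3Rw3
Complete open branch: countermodel on a T-frame, so not valid in T, nor in K (the same frame is also a K-frame).

S4, S5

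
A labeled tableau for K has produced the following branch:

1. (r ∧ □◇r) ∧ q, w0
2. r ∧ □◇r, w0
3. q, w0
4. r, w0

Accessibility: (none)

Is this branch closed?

Open

There is no literal clash: for every atom and world, at most one sign appears.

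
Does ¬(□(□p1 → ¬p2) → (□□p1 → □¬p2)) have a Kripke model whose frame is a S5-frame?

1. ¬(□(□p1 → ¬p2) → (□□p1 → □¬p2)), 0
2. □(□p1 → ¬p2), 0
3. ¬(□□p1 → □¬p2), 0
4. □□p1, 0
5. ¬□¬p2, 0
6. □p1 → ¬p2, 0
7. □p1, 0
8. p1, 0
9. ¬p2, 0
10. p2, 1
11. □p1 → ¬p2, 1
12. □p1, 1
13. p1, 1
14. ¬□p1, 1
15. ¬p1, 2
16. □p1 → ¬p2, 2
17. □p1, 2
18. p1, 2
Accessibility: 0R0, 0R1, 0R2, 1R0, 1R1, 1R2, 2R0, 2R1, 2R2
Branch closes: p1 and ¬p1 both at 2.
Every branch closes; the branch above is one of them.

Unsatisfiable (every branch closes)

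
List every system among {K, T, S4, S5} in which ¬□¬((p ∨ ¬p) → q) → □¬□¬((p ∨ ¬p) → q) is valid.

S5-tableau for the negation ¬(¬□¬((p ∨ ¬p) → q) → □¬□¬((p ∨ ¬p) → q)):
1. ¬(¬□¬((p ∨ ¬p) → q) → □¬□¬((p ∨ ¬p) → q)), 0
2. ¬□¬((p ∨ ¬p) → q), 0   [¬→-rule on 1]
3. ¬□¬□¬((p ∨ ¬p) → q), 0   [¬→-rule on 1]
4. (p ∨ ¬p) → q, 1   [¬□-rule on 2: fresh world 1, 0R1]
5. q, 1   [→-rule on 4 (branches; this branch)]
6. □¬((p ∨ ¬p) → q), 2   [¬□-rule on 3: fresh world 2, 0R2]
7. ¬((p ∨ ¬p) → q), 0   [□-rule on 6 via 2R0]
8. p ∨ ¬p, 0   [¬→-rule on 7]
9. ¬q, 0   [¬→-rule on 7]
10. ¬((p ∨ ¬p) → q), 1   [□-rule on 6 via 2R1]
11. p ∨ ¬p, 1   [¬→-rule on 10]
12. ¬q, 1   [¬→-rule on 10]
Accessibility: 0R0, 0R1, 0R2, 1R0, 1R1, 1R2, 2R0, 2R1, 2R2
Branch closes: q and ¬q both at 1.
Every branch closes (one shown): valid in S5.
S4-tableau for the negation ¬(¬□¬((p ∨ ¬p) → q) → □¬□¬((p ∨ ¬p) → q)):
1. ¬(¬□¬((p ∨ ¬p) → q) → □¬□¬((p ∨ ¬p) → q)), 0
2. ¬□¬((p ∨ ¬p) → q), 0   [¬→-rule on 1]
3. ¬□¬□¬((p ∨ ¬p) → q), 0   [¬→-rule on 1]
4. (p ∨ ¬p) → q, 1   [¬□-rule on 2: fresh world 1, 0R1]
5. q, 1   [→-rule on 4 (branches; this branch)]
6. □¬((p ∨ ¬p) → q), 2   [¬□-rule on 3: fresh world 2, 0R2]
7. ¬((p ∨ ¬p) → q), 2   [□-rule on 6 via 2R2]
8. p ∨ ¬p, 2   [¬→-rule on 7]
9. ¬q, 2   [¬→-rule on 7]
10. ¬p, 2   [∨-rule on 8 (branches; this branch)]
Accessibility: 0R0, 0R1, 0R2, 1R1, 2R2
Complete open branch: countermodel on an S4-frame, so not valid in S4, nor in K, T (the same frame is also a K-frame and a T-frame).

S5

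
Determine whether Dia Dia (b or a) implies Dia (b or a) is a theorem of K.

No, not valid

Tableau for the negation not (Dia Dia (b or a) implies Dia (b or a)):
1. not (Dia Dia (b or a) implies Dia (b or a)), u
2. Dia Dia (b or a), u
3. not Dia (b or a), u
4. Dia (b or a), v
5. not (b or a), v
6. not b, v
7. not a, v
8. b or a, w
9. a, w
Accessibility: uRv, vRw
The negation has an open branch (countermodel exists).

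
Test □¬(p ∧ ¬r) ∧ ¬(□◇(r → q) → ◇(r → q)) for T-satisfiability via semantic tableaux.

1. □¬(p ∧ ¬r) ∧ ¬(□◇(r → q) → ◇(r → q)), w0
2. □¬(p ∧ ¬r), w0   [∧-rule on 1]
3. ¬(□◇(r → q) → ◇(r → q)), w0   [∧-rule on 1]
4. □◇(r → q), w0   [¬→-rule on 3]
5. ¬◇(r → q), w0   [¬→-rule on 3]
6. ¬(p ∧ ¬r), w0   [□-rule on 2 via w0Rw0]
7. ◇(r → q), w0   [□-rule on 4 via w0Rw0]
8. ¬(r → q), w0   [¬◇-rule on 5 via w0Rw0]
9. r, w0   [¬→-rule on 8]
10. ¬q, w0   [¬→-rule on 8]
11. r → q, w1   [◇-rule on 7: fresh world w1, w0Rw1]
12. ¬(p ∧ ¬r), w1   [□-rule on 2 via w0Rw1]
13. ◇(r → q), w1   [□-rule on 4 via w0Rw1]
14. ¬(r → q), w1   [¬◇-rule on 5 via w0Rw1]
15. r, w1   [¬→-rule on 14]
16. ¬q, w1   [¬→-rule on 14]
17. q, w1   [→-rule on 11 (branches; this branch)]
Accessibility: w0Rw0, w0Rw1, w1Rw1
Branch closes: q and ¬q both at w1.
(One branch shown.) All branches close.

Unsatisfiable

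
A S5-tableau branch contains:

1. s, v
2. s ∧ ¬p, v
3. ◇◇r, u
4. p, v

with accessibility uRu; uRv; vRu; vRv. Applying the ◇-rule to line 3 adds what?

a fresh world w with uRw, and ◇r at w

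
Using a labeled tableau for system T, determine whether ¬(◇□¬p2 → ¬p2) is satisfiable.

Yes, satisfiable

1. ¬(◇□¬p2 → ¬p2), 0
2. ◇□¬p2, 0
3. p2, 0
4. □¬p2, 1
5. ¬p2, 1
Accessibility: 0R0, 0R1, 1R1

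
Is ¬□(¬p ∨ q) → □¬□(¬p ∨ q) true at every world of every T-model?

Tableau for the negation ¬(¬□(¬p ∨ q) → □¬□(¬p ∨ q)):
1. ¬(¬□(¬p ∨ q) → □¬□(¬p ∨ q)), u
2. ¬□(¬p ∨ q), u
3. ¬□¬□(¬p ∨ q), u
4. ¬(¬p ∨ q), v
5. p, v
6. ¬q, v
7. □(¬p ∨ q), w
8. ¬p ∨ q, w
9. q, w
Accessibility: uRu, uRv, uRw, vRv, wRw
The negation has an open branch (countermodel exists).

Not valid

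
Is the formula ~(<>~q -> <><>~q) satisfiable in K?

Satisfiable (open branch found)

1. ~(<>~q -> <><>~q), u
2. <>~q, u
3. ~<><>~q, u
4. ~q, v
5. ~<>~q, v
Accessibility: uRv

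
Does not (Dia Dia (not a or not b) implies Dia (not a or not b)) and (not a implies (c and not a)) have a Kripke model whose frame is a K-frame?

1. not (Dia Dia (not a or not b) implies Dia (not a or not b)) and (not a implies (c and not a)), w0
2. not (Dia Dia (not a or not b) implies Dia (not a or not b)), w0
3. not a implies (c and not a), w0
4. Dia Dia (not a or not b), w0
5. not Dia (not a or not b), w0
6. c and not a, w0
7. c, w0
8. not a, w0
9. Dia (not a or not b), w1
10. not (not a or not b), w1
11. a, w1
12. b, w1
13. not a or not b, w2
14. not b, w2
Accessibility: w0Rw1, w1Rw2

Yes, satisfiable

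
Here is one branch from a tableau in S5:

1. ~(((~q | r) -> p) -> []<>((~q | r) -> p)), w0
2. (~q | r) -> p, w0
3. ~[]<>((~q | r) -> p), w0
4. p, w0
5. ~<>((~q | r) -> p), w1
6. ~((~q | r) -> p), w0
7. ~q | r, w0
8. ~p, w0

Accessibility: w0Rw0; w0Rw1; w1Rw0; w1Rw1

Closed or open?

Both p and ~p appear at w0.

Yes, closed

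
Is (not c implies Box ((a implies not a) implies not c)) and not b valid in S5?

Tableau for the negation not ((not c implies Box ((a implies not a) implies not c)) and not b):
1. not ((not c implies Box ((a implies not a) implies not c)) and not b), 0
2. b, 0   [neg-and-rule on 1 (branches; this branch)]
Accessibility: 0R0
The negation has an open branch (countermodel exists).

Not valid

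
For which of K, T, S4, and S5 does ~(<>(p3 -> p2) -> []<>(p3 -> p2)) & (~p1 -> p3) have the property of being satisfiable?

S5-tableau for the formula:
1. ~(<>(p3 -> p2) -> []<>(p3 -> p2)) & (~p1 -> p3), 0
2. ~(<>(p3 -> p2) -> []<>(p3 -> p2)), 0
3. ~p1 -> p3, 0
4. <>(p3 -> p2), 0
5. ~[]<>(p3 -> p2), 0
6. p3, 0
7. p3 -> p2, 1
8. p2, 1
9. ~<>(p3 -> p2), 2
10. ~(p3 -> p2), 0
11. ~p2, 0
12. ~(p3 -> p2), 1
13. p3, 1
14. ~p2, 1
Accessibility: 0R0, 0R1, 0R2, 1R0, 1R1, 1R2, 2R0, 2R1, 2R2
Branch closes: p2 and ~p2 both at 1.
Every branch closes (one shown): unsatisfiable in S5.
S4-tableau for the formula:
1. ~(<>(p3 -> p2) -> []<>(p3 -> p2)) & (~p1 -> p3), 0
2. ~(<>(p3 -> p2) -> []<>(p3 -> p2)), 0
3. ~p1 -> p3, 0
4. <>(p3 -> p2), 0
5. ~[]<>(p3 -> p2), 0
6. p3, 0
7. p3 -> p2, 1
8. p2, 1
9. ~<>(p3 -> p2), 2
10. ~(p3 -> p2), 2
11. p3, 2
12. ~p2, 2
Accessibility: 0R0, 0R1, 0R2, 1R1, 2R2
Complete open branch: satisfiable in S4, hence also in K, T (this S4-model is also a K-model and a T-model).

K, T, S4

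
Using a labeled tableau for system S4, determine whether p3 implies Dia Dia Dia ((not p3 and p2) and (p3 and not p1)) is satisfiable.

Satisfiable

1. p3 implies Dia Dia Dia ((not p3 and p2) and (p3 and not p1)), 0
2. not p3, 0   [implies-rule on 1 (branches; this branch)]
Accessibility: 0R0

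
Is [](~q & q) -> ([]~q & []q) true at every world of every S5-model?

Tableau for the negation ~([](~q & q) -> ([]~q & []q)):
1. ~([](~q & q) -> ([]~q & []q)), 0
2. [](~q & q), 0   [~->-rule on 1]
3. ~([]~q & []q), 0   [~->-rule on 1]
4. ~q & q, 0   [[]-rule on 2 via 0R0]
5. ~q, 0   [&-rule on 4]
6. q, 0   [&-rule on 4]
Accessibility: 0R0
Branch closes: q and ~q both at 0.
Every branch of the negation's tableau closes; the branch above is one of them.

Valid in S5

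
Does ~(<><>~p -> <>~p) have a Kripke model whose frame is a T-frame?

Satisfiable

1. ~(<><>~p -> <>~p), u
2. <><>~p, u
3. ~<>~p, u
4. p, u
5. <>~p, v
6. p, v
7. ~p, w
Accessibility: uRu, uRv, vRv, vRw, wRw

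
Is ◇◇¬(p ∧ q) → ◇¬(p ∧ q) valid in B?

No, not valid

Tableau for the negation ¬(◇◇¬(p ∧ q) → ◇¬(p ∧ q)):
1. ¬(◇◇¬(p ∧ q) → ◇¬(p ∧ q)), w0
2. ◇◇¬(p ∧ q), w0
3. ¬◇¬(p ∧ q), w0
4. p ∧ q, w0
5. p, w0
6. q, w0
7. ◇¬(p ∧ q), w1
8. p ∧ q, w1
9. p, w1
10. q, w1
11. ¬(p ∧ q), w2
12. ¬q, w2
Accessibility: w0Rw0, w0Rw1, w1Rw0, w1Rw1, w1Rw2, w2Rw1, w2Rw2
The negation has an open branch (countermodel exists).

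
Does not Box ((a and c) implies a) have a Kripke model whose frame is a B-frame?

1. not Box ((a and c) implies a), w0
2. not ((a and c) implies a), w1   [neg-Box-rule on 1: fresh world w1, w0Rw1]
3. a and c, w1   [neg-implies-rule on 2]
4. not a, w1   [neg-implies-rule on 2]
5. a, w1   [and-rule on 3]
6. c, w1   [and-rule on 3]
Accessibility: w0Rw0, w0Rw1, w1Rw0, w1Rw1
Branch closes: a and not a both at w1.
(One branch shown.) All branches close.

Unsatisfiable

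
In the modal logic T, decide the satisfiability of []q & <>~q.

1. []q & <>~q, u
2. []q, u
3. <>~q, u
4. q, u
5. ~q, v
6. q, v
Accessibility: uRu, uRv, vRv
Branch closes: q and ~q both at v.
Every branch closes; the branch above is one of them.

Unsatisfiable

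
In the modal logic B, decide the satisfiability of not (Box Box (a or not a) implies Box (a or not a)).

1. not (Box Box (a or not a) implies Box (a or not a)), 0
2. Box Box (a or not a), 0
3. not Box (a or not a), 0
4. Box (a or not a), 0
5. a or not a, 0
6. not a, 0
7. not (a or not a), 1
8. not a, 1
9. a, 1
Accessibility: 0R0, 0R1, 1R0, 1R1
Branch closes: a and not a both at 1.
Every branch closes; the branch above is one of them.

Unsatisfiable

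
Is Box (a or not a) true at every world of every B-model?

Tableau for the negation not Box (a or not a):
1. not Box (a or not a), w0
2. not (a or not a), w1
3. not a, w1
4. a, w1
Accessibility: w0Rw0, w0Rw1, w1Rw0, w1Rw1
Branch closes: a and not a both at w1.
All branches of the negation close; one closing branch shown above.

Valid in B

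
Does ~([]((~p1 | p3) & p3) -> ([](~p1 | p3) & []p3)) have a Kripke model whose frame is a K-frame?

1. ~([]((~p1 | p3) & p3) -> ([](~p1 | p3) & []p3)), u
2. []((~p1 | p3) & p3), u   [~->-rule on 1]
3. ~([](~p1 | p3) & []p3), u   [~->-rule on 1]
4. ~[](~p1 | p3), u   [~&-rule on 3 (branches; this branch)]
5. ~(~p1 | p3), v   [~[]-rule on 4: fresh world v, uRv]
6. p1, v   [~|-rule on 5]
7. ~p3, v   [~|-rule on 5]
8. (~p1 | p3) & p3, v   [[]-rule on 2 via uRv]
9. ~p1 | p3, v   [&-rule on 8]
10. p3, v   [&-rule on 8]
Accessibility: uRv
Branch closes: p3 and ~p3 both at v.
Every branch closes; the branch above is one of them.

No, unsatisfiable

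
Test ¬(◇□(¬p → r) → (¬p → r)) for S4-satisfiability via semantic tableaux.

Satisfiable (open branch found)

1. ¬(◇□(¬p → r) → (¬p → r)), w0
2. ◇□(¬p → r), w0
3. ¬(¬p → r), w0
4. ¬p, w0
5. ¬r, w0
6. □(¬p → r), w1
7. ¬p → r, w1
8. r, w1
Accessibility: w0Rw0, w0Rw1, w1Rw1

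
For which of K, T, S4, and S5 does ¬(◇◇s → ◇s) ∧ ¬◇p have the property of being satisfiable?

T-tableau for the formula:
1. ¬(◇◇s → ◇s) ∧ ¬◇p, w0
2. ¬(◇◇s → ◇s), w0
3. ¬◇p, w0
4. ◇◇s, w0
5. ¬◇s, w0
6. ¬p, w0
7. ¬s, w0
8. ◇s, w1
9. ¬p, w1
10. ¬s, w1
11. s, w2
Accessibility: w0Rw0, w0Rw1, w1Rw1, w1Rw2, w2Rw2
Complete open branch: satisfiable in T, hence also in K (this T-model is also a K-model).
S4-tableau for the formula:
1. ¬(◇◇s → ◇s) ∧ ¬◇p, w0
2. ¬(◇◇s → ◇s), w0
3. ¬◇p, w0
4. ◇◇s, w0
5. ¬◇s, w0
6. ¬p, w0
7. ¬s, w0
8. ◇s, w1
9. ¬p, w1
10. ¬s, w1
11. s, w2
12. ¬p, w2
13. ¬s, w2
Accessibility: w0Rw0, w0Rw1, w0Rw2, w1Rw1, w1Rw2, w2Rw2
Branch closes: s and ¬s both at w2.
Every branch closes (one shown): unsatisfiable in S4, hence also in S5 (every S5-frame is an S4-frame).

K, T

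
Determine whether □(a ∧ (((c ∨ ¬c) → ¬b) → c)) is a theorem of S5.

Tableau for the negation ¬□(a ∧ (((c ∨ ¬c) → ¬b) → c)):
1. ¬□(a ∧ (((c ∨ ¬c) → ¬b) → c)), w0
2. ¬(a ∧ (((c ∨ ¬c) → ¬b) → c)), w1
3. ¬(((c ∨ ¬c) → ¬b) → c), w1
4. (c ∨ ¬c) → ¬b, w1
5. ¬c, w1
6. ¬b, w1
Accessibility: w0Rw0, w0Rw1, w1Rw0, w1Rw1
The negation has an open branch (countermodel exists).

No, not valid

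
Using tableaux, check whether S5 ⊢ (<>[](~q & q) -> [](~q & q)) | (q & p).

Yes, valid

Tableau for the negation ~((<>[](~q & q) -> [](~q & q)) | (q & p)):
1. ~((<>[](~q & q) -> [](~q & q)) | (q & p)), 0
2. ~(<>[](~q & q) -> [](~q & q)), 0   [~|-rule on 1]
3. ~(q & p), 0   [~|-rule on 1]
4. <>[](~q & q), 0   [~->-rule on 2]
5. ~[](~q & q), 0   [~->-rule on 2]
6. ~p, 0   [~&-rule on 3 (branches; this branch)]
7. [](~q & q), 1   [<>-rule on 4: fresh world 1, 0R1]
8. ~q & q, 0   [[]-rule on 7 via 1R0]
9. ~q, 0   [&-rule on 8]
10. q, 0   [&-rule on 8]
Accessibility: 0R0, 0R1, 1R0, 1R1
Branch closes: q and ~q both at 0.
Every branch of the negation's tableau closes; the branch above is one of them.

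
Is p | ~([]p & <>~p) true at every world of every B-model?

Tableau for the negation ~(p | ~([]p & <>~p)):
1. ~(p | ~([]p & <>~p)), u
2. ~p, u   [~|-rule on 1]
3. []p & <>~p, u   [~|-rule on 1]
4. []p, u   [&-rule on 3]
5. <>~p, u   [&-rule on 3]
6. p, u   [[]-rule on 4 via uRu]
Accessibility: uRu
Branch closes: p and ~p both at u.
Every branch of the negation's tableau closes; the branch above is one of them.

Valid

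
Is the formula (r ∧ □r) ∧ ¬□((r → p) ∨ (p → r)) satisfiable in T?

Unsatisfiable

1. (r ∧ □r) ∧ ¬□((r → p) ∨ (p → r)), u
2. r ∧ □r, u   [∧-rule on 1]
3. ¬□((r → p) ∨ (p → r)), u   [∧-rule on 1]
4. r, u   [∧-rule on 2]
5. □r, u   [∧-rule on 2]
6. ¬((r → p) ∨ (p → r)), v   [¬□-rule on 3: fresh world v, uRv]
7. ¬(r → p), v   [¬∨-rule on 6]
8. ¬(p → r), v   [¬∨-rule on 6]
9. r, v   [¬→-rule on 7]
10. ¬p, v   [¬→-rule on 7]
11. p, v   [¬→-rule on 8]
12. ¬r, v   [¬→-rule on 8]
Accessibility: uRu, uRv, vRv
Branch closes: p and ¬p both at v.
Every branch closes; the branch above is one of them.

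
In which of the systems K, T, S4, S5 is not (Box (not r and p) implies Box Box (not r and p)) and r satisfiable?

K

K-tableau for the formula:
1. not (Box (not r and p) implies Box Box (not r and p)) and r, 0
2. not (Box (not r and p) implies Box Box (not r and p)), 0
3. r, 0
4. Box (not r and p), 0
5. not Box Box (not r and p), 0
6. not Box (not r and p), 1
7. not r and p, 1
8. not r, 1
9. p, 1
10. not (not r and p), 2
11. not p, 2
Accessibility: 0R1, 1R2
Complete open branch: satisfiable in K.
T-tableau for the formula:
1. not (Box (not r and p) implies Box Box (not r and p)) and r, 0
2. not (Box (not r and p) implies Box Box (not r and p)), 0
3. r, 0
4. Box (not r and p), 0
5. not Box Box (not r and p), 0
6. not r and p, 0
7. not r, 0
8. p, 0
Accessibility: 0R0
Branch closes: r and not r both at 0.
Every branch closes (one shown): unsatisfiable in T, hence also in S4, S5 (every S4/S5-frame is a T-frame).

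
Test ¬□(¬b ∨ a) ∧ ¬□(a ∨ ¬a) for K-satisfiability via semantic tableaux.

1. ¬□(¬b ∨ a) ∧ ¬□(a ∨ ¬a), w0
2. ¬□(¬b ∨ a), w0
3. ¬□(a ∨ ¬a), w0
4. ¬(¬b ∨ a), w1
5. b, w1
6. ¬a, w1
7. ¬(a ∨ ¬a), w2
8. ¬a, w2
9. a, w2
Accessibility: w0Rw1, w0Rw2
Branch closes: a and ¬a both at w2.
All branches of the tableau close; one closing branch shown above.

Unsatisfiable (every branch closes)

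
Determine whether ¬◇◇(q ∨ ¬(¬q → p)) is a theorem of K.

Tableau for the negation ◇◇(q ∨ ¬(¬q → p)):
1. ◇◇(q ∨ ¬(¬q → p)), 0
2. ◇(q ∨ ¬(¬q → p)), 1
3. q ∨ ¬(¬q → p), 2
4. ¬(¬q → p), 2
5. ¬q, 2
6. ¬p, 2
Accessibility: 0R1, 1R2
The negation has an open branch (countermodel exists).

No, not valid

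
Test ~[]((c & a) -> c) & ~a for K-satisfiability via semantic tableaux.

No, unsatisfiable

1. ~[]((c & a) -> c) & ~a, 0
2. ~[]((c & a) -> c), 0   [&-rule on 1]
3. ~a, 0   [&-rule on 1]
4. ~((c & a) -> c), 1   [~[]-rule on 2: fresh world 1, 0R1]
5. c & a, 1   [~->-rule on 4]
6. ~c, 1   [~->-rule on 4]
7. c, 1   [&-rule on 5]
8. a, 1   [&-rule on 5]
Accessibility: 0R1
Branch closes: c and ~c both at 1.
(One branch shown.) All branches close.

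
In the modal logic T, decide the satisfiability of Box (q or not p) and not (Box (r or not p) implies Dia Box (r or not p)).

Unsatisfiable (every branch closes)

1. Box (q or not p) and not (Box (r or not p) implies Dia Box (r or not p)), w0
2. Box (q or not p), w0   [and-rule on 1]
3. not (Box (r or not p) implies Dia Box (r or not p)), w0   [and-rule on 1]
4. Box (r or not p), w0   [neg-implies-rule on 3]
5. not Dia Box (r or not p), w0   [neg-implies-rule on 3]
6. q or not p, w0   [Box-rule on 2 via w0Rw0]
7. r or not p, w0   [Box-rule on 4 via w0Rw0]
8. not Box (r or not p), w0   [neg-Dia-rule on 5 via w0Rw0]
9. not p, w0   [or-rule on 6 (branches; this branch)]
10. not (r or not p), w1   [neg-Box-rule on 8: fresh world w1, w0Rw1]
11. not r, w1   [neg-or-rule on 10]
12. p, w1   [neg-or-rule on 10]
13. q or not p, w1   [Box-rule on 2 via w0Rw1]
14. r or not p, w1   [Box-rule on 4 via w0Rw1]
15. not Box (r or not p), w1   [neg-Dia-rule on 5 via w0Rw1]
16. q, w1   [or-rule on 13 (branches; this branch)]
17. not p, w1   [or-rule on 14 (branches; this branch)]
Accessibility: w0Rw0, w0Rw1, w1Rw1
Branch closes: p and not p both at w1.
All branches of the tableau close; one closing branch shown above.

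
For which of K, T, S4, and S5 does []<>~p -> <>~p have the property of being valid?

K-tableau for the negation ~([]<>~p -> <>~p):
1. ~([]<>~p -> <>~p), 0
2. []<>~p, 0
3. ~<>~p, 0
Complete open branch: countermodel on a K-frame, so not valid in K.
T-tableau for the negation ~([]<>~p -> <>~p):
1. ~([]<>~p -> <>~p), 0
2. []<>~p, 0
3. ~<>~p, 0
4. <>~p, 0
5. p, 0
6. ~p, 1
7. <>~p, 1
8. p, 1
Accessibility: 0R0, 0R1, 1R1
Branch closes: p and ~p both at 1.
Every branch closes (one shown): valid in T, hence also in S4, S5 (every theorem of T is a theorem of S4 and S5).

T, S4, S5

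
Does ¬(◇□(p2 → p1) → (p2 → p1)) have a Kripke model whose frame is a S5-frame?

1. ¬(◇□(p2 → p1) → (p2 → p1)), u
2. ◇□(p2 → p1), u
3. ¬(p2 → p1), u
4. p2, u
5. ¬p1, u
6. □(p2 → p1), v
7. p2 → p1, u
8. p2 → p1, v
9. p1, u
Accessibility: uRu, uRv, vRu, vRv
Branch closes: p1 and ¬p1 both at u.
(One branch shown.) All branches close.

Unsatisfiable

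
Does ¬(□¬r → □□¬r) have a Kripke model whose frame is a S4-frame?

Unsatisfiable (every branch closes)

1. ¬(□¬r → □□¬r), u
2. □¬r, u
3. ¬□□¬r, u
4. ¬r, u
5. ¬□¬r, v
6. ¬r, v
7. r, w
8. ¬r, w
Accessibility: uRu, uRv, uRw, vRv, vRw, wRw
Branch closes: r and ¬r both at w.
All branches of the tableau close; one closing branch shown above.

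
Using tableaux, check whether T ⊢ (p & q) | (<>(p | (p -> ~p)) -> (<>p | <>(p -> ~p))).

Valid in T

Tableau for the negation ~((p & q) | (<>(p | (p -> ~p)) -> (<>p | <>(p -> ~p)))):
1. ~((p & q) | (<>(p | (p -> ~p)) -> (<>p | <>(p -> ~p)))), 0
2. ~(p & q), 0
3. ~(<>(p | (p -> ~p)) -> (<>p | <>(p -> ~p))), 0
4. <>(p | (p -> ~p)), 0
5. ~(<>p | <>(p -> ~p)), 0
6. ~<>p, 0
7. ~<>(p -> ~p), 0
8. ~p, 0
9. ~(p -> ~p), 0
10. p, 0
Accessibility: 0R0
Branch closes: p and ~p both at 0.
Every branch of the negation's tableau closes; the branch above is one of them.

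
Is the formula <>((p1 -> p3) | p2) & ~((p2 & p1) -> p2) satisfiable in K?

No, unsatisfiable

1. <>((p1 -> p3) | p2) & ~((p2 & p1) -> p2), w0
2. <>((p1 -> p3) | p2), w0
3. ~((p2 & p1) -> p2), w0
4. p2 & p1, w0
5. ~p2, w0
6. p2, w0
7. p1, w0
Branch closes: p2 and ~p2 both at w0.
(One branch shown.) All branches close.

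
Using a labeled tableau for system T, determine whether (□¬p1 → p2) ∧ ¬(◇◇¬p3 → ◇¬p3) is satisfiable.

Satisfiable

1. (□¬p1 → p2) ∧ ¬(◇◇¬p3 → ◇¬p3), 0
2. □¬p1 → p2, 0
3. ¬(◇◇¬p3 → ◇¬p3), 0
4. ◇◇¬p3, 0
5. ¬◇¬p3, 0
6. p3, 0
7. p2, 0
8. ◇¬p3, 1
9. p3, 1
10. ¬p3, 2
Accessibility: 0R0, 0R1, 1R1, 1R2, 2R2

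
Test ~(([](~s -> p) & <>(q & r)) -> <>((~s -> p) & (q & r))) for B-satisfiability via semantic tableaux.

1. ~(([](~s -> p) & <>(q & r)) -> <>((~s -> p) & (q & r))), 0
2. [](~s -> p) & <>(q & r), 0
3. ~<>((~s -> p) & (q & r)), 0
4. [](~s -> p), 0
5. <>(q & r), 0
6. ~((~s -> p) & (q & r)), 0
7. ~s -> p, 0
8. ~(q & r), 0
9. p, 0
10. ~r, 0
11. q & r, 1
12. q, 1
13. r, 1
14. ~((~s -> p) & (q & r)), 1
15. ~s -> p, 1
16. ~(q & r), 1
17. p, 1
18. ~r, 1
Accessibility: 0R0, 0R1, 1R0, 1R1
Branch closes: r and ~r both at 1.
Every branch closes; the branch above is one of them.

Unsatisfiable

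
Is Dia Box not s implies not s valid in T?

Not valid

Tableau for the negation not (Dia Box not s implies not s):
1. not (Dia Box not s implies not s), u
2. Dia Box not s, u   [neg-implies-rule on 1]
3. s, u   [neg-implies-rule on 1]
4. Box not s, v   [Dia-rule on 2: fresh world v, uRv]
5. not s, v   [Box-rule on 4 via vRv]
Accessibility: uRu, uRv, vRv
The negation has an open branch (countermodel exists).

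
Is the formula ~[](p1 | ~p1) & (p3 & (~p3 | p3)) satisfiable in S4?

No, unsatisfiable

1. ~[](p1 | ~p1) & (p3 & (~p3 | p3)), 0
2. ~[](p1 | ~p1), 0
3. p3 & (~p3 | p3), 0
4. p3, 0
5. ~p3 | p3, 0
6. ~(p1 | ~p1), 1
7. ~p1, 1
8. p1, 1
Accessibility: 0R0, 0R1, 1R1
Branch closes: p1 and ~p1 both at 1.
All branches of the tableau close; one closing branch shown above.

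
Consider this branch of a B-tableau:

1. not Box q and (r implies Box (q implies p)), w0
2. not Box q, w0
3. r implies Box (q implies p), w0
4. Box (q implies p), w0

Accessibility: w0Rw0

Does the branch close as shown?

Not closed

There is no literal clash: for every atom and world, at most one sign appears.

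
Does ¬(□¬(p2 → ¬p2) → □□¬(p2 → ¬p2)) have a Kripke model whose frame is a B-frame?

1. ¬(□¬(p2 → ¬p2) → □□¬(p2 → ¬p2)), u
2. □¬(p2 → ¬p2), u
3. ¬□□¬(p2 → ¬p2), u
4. ¬(p2 → ¬p2), u
5. p2, u
6. ¬□¬(p2 → ¬p2), v
7. ¬(p2 → ¬p2), v
8. p2, v
9. p2 → ¬p2, w
10. ¬p2, w
Accessibility: uRu, uRv, vRu, vRv, vRw, wRv, wRw

Satisfiable (open branch found)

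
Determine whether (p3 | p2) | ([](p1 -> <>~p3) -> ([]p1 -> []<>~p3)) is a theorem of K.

Tableau for the negation ~((p3 | p2) | ([](p1 -> <>~p3) -> ([]p1 -> []<>~p3))):
1. ~((p3 | p2) | ([](p1 -> <>~p3) -> ([]p1 -> []<>~p3))), u
2. ~(p3 | p2), u   [~|-rule on 1]
3. ~([](p1 -> <>~p3) -> ([]p1 -> []<>~p3)), u   [~|-rule on 1]
4. ~p3, u   [~|-rule on 2]
5. ~p2, u   [~|-rule on 2]
6. [](p1 -> <>~p3), u   [~->-rule on 3]
7. ~([]p1 -> []<>~p3), u   [~->-rule on 3]
8. []p1, u   [~->-rule on 7]
9. ~[]<>~p3, u   [~->-rule on 7]
10. ~<>~p3, v   [~[]-rule on 9: fresh world v, uRv]
11. p1 -> <>~p3, v   [[]-rule on 6 via uRv]
12. p1, v   [[]-rule on 8 via uRv]
13. <>~p3, v   [->-rule on 11 (branches; this branch)]
14. ~p3, w   [<>-rule on 13: fresh world w, vRw]
15. p3, w   [~<>-rule on 10 via vRw]
Accessibility: uRv, vRw
Branch closes: p3 and ~p3 both at w.
Every branch of the negation's tableau closes; the branch above is one of them.

Valid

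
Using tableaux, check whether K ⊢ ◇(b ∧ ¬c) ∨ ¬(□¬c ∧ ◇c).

Valid

Tableau for the negation ¬(◇(b ∧ ¬c) ∨ ¬(□¬c ∧ ◇c)):
1. ¬(◇(b ∧ ¬c) ∨ ¬(□¬c ∧ ◇c)), u
2. ¬◇(b ∧ ¬c), u   [¬∨-rule on 1]
3. □¬c ∧ ◇c, u   [¬∨-rule on 1]
4. □¬c, u   [∧-rule on 3]
5. ◇c, u   [∧-rule on 3]
6. c, v   [◇-rule on 5: fresh world v, uRv]
7. ¬(b ∧ ¬c), v   [¬◇-rule on 2 via uRv]
8. ¬c, v   [□-rule on 4 via uRv]
Accessibility: uRv
Branch closes: c and ¬c both at v.
Every branch of the negation's tableau closes; the branch above is one of them.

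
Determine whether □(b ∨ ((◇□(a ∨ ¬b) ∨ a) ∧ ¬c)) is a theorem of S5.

Invalid (countermodel exists)

Tableau for the negation ¬□(b ∨ ((◇□(a ∨ ¬b) ∨ a) ∧ ¬c)):
1. ¬□(b ∨ ((◇□(a ∨ ¬b) ∨ a) ∧ ¬c)), w0
2. ¬(b ∨ ((◇□(a ∨ ¬b) ∨ a) ∧ ¬c)), w1
3. ¬b, w1
4. ¬((◇□(a ∨ ¬b) ∨ a) ∧ ¬c), w1
5. c, w1
Accessibility: w0Rw0, w0Rw1, w1Rw0, w1Rw1
The negation has an open branch (countermodel exists).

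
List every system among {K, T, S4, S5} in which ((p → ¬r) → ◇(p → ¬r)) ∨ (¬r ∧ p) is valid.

T-tableau for the negation ¬(((p → ¬r) → ◇(p → ¬r)) ∨ (¬r ∧ p)):
1. ¬(((p → ¬r) → ◇(p → ¬r)) ∨ (¬r ∧ p)), u
2. ¬((p → ¬r) → ◇(p → ¬r)), u   [¬∨-rule on 1]
3. ¬(¬r ∧ p), u   [¬∨-rule on 1]
4. p → ¬r, u   [¬→-rule on 2]
5. ¬◇(p → ¬r), u   [¬→-rule on 2]
6. ¬(p → ¬r), u   [¬◇-rule on 5 via uRu]
7. p, u   [¬→-rule on 6]
8. r, u   [¬→-rule on 6]
9. ¬r, u   [→-rule on 4 (branches; this branch)]
Accessibility: uRu
Branch closes: r and ¬r both at u.
Every branch closes (one shown): valid in T, hence also in S4, S5 (every theorem of T is a theorem of S4 and S5).
K-tableau for the negation ¬(((p → ¬r) → ◇(p → ¬r)) ∨ (¬r ∧ p)):
1. ¬(((p → ¬r) → ◇(p → ¬r)) ∨ (¬r ∧ p)), u
2. ¬((p → ¬r) → ◇(p → ¬r)), u   [¬∨-rule on 1]
3. ¬(¬r ∧ p), u   [¬∨-rule on 1]
4. p → ¬r, u   [¬→-rule on 2]
5. ¬◇(p → ¬r), u   [¬→-rule on 2]
6. ¬p, u   [¬∧-rule on 3 (branches; this branch)]
7. ¬r, u   [→-rule on 4 (branches; this branch)]
Complete open branch: countermodel on a K-frame, so not valid in K.

T, S4, S5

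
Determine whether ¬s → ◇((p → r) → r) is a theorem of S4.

Tableau for the negation ¬(¬s → ◇((p → r) → r)):
1. ¬(¬s → ◇((p → r) → r)), 0
2. ¬s, 0
3. ¬◇((p → r) → r), 0
4. ¬((p → r) → r), 0
5. p → r, 0
6. ¬r, 0
7. ¬p, 0
Accessibility: 0R0
The negation has an open branch (countermodel exists).

Not valid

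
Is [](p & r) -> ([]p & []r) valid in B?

Tableau for the negation ~([](p & r) -> ([]p & []r)):
1. ~([](p & r) -> ([]p & []r)), u
2. [](p & r), u   [~->-rule on 1]
3. ~([]p & []r), u   [~->-rule on 1]
4. p & r, u   [[]-rule on 2 via uRu]
5. p, u   [&-rule on 4]
6. r, u   [&-rule on 4]
7. ~[]r, u   [~&-rule on 3 (branches; this branch)]
8. ~r, v   [~[]-rule on 7: fresh world v, uRv]
9. p & r, v   [[]-rule on 2 via uRv]
10. p, v   [&-rule on 9]
11. r, v   [&-rule on 9]
Accessibility: uRu, uRv, vRu, vRv
Branch closes: r and ~r both at v.
All branches of the negation close; one closing branch shown above.

Yes, valid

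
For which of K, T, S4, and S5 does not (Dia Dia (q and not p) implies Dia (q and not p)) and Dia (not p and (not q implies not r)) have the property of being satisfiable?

T-tableau for the formula:
1. not (Dia Dia (q and not p) implies Dia (q and not p)) and Dia (not p and (not q implies not r)), u
2. not (Dia Dia (q and not p) implies Dia (q and not p)), u
3. Dia (not p and (not q implies not r)), u
4. Dia Dia (q and not p), u
5. not Dia (q and not p), u
6. not (q and not p), u
7. p, u
8. not p and (not q implies not r), v
9. not p, v
10. not q implies not r, v
11. not (q and not p), v
12. not r, v
13. not q, v
14. Dia (q and not p), w
15. not (q and not p), w
16. p, w
17. q and not p, x
18. q, x
19. not p, x
Accessibility: uRu, uRv, uRw, vRv, wRw, wRx, xRx
Complete open branch: satisfiable in T, hence also in K (this T-model is also a K-model).
S4-tableau for the formula:
1. not (Dia Dia (q and not p) implies Dia (q and not p)) and Dia (not p and (not q implies not r)), u
2. not (Dia Dia (q and not p) implies Dia (q and not p)), u
3. Dia (not p and (not q implies not r)), u
4. Dia Dia (q and not p), u
5. not Dia (q and not p), u
6. not (q and not p), u
7. p, u
8. not p and (not q implies not r), v
9. not p, v
10. not q implies not r, v
11. not (q and not p), v
12. not r, v
13. not q, v
14. Dia (q and not p), w
15. not (q and not p), w
16. p, w
17. q and not p, x
18. q, x
19. not p, x
20. not (q and not p), x
21. p, x
Accessibility: uRu, uRv, uRw, uRx, vRv, wRw, wRx, xRx
Branch closes: p and not p both at x.
Every branch closes (one shown): unsatisfiable in S4, hence also in S5 (every S5-frame is an S4-frame).

K, T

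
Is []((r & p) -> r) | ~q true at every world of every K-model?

Tableau for the negation ~([]((r & p) -> r) | ~q):
1. ~([]((r & p) -> r) | ~q), u
2. ~[]((r & p) -> r), u   [~|-rule on 1]
3. q, u   [~|-rule on 1]
4. ~((r & p) -> r), v   [~[]-rule on 2: fresh world v, uRv]
5. r & p, v   [~->-rule on 4]
6. ~r, v   [~->-rule on 4]
7. r, v   [&-rule on 5]
8. p, v   [&-rule on 5]
Accessibility: uRv
Branch closes: r and ~r both at v.
All branches of the negation close; one closing branch shown above.

Valid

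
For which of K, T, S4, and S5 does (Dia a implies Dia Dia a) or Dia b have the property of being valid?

K-tableau for the negation not ((Dia a implies Dia Dia a) or Dia b):
1. not ((Dia a implies Dia Dia a) or Dia b), u
2. not (Dia a implies Dia Dia a), u   [neg-or-rule on 1]
3. not Dia b, u   [neg-or-rule on 1]
4. Dia a, u   [neg-implies-rule on 2]
5. not Dia Dia a, u   [neg-implies-rule on 2]
6. a, v   [Dia-rule on 4: fresh world v, uRv]
7. not b, v   [neg-Dia-rule on 3 via uRv]
8. not Dia a, v   [neg-Dia-rule on 5 via uRv]
Accessibility: uRv
Complete open branch: countermodel on a K-frame, so not valid in K.
T-tableau for the negation not ((Dia a implies Dia Dia a) or Dia b):
1. not ((Dia a implies Dia Dia a) or Dia b), u
2. not (Dia a implies Dia Dia a), u   [neg-or-rule on 1]
3. not Dia b, u   [neg-or-rule on 1]
4. Dia a, u   [neg-implies-rule on 2]
5. not Dia Dia a, u   [neg-implies-rule on 2]
6. not b, u   [neg-Dia-rule on 3 via uRu]
7. not Dia a, u   [neg-Dia-rule on 5 via uRu]
8. not a, u   [neg-Dia-rule on 7 via uRu]
9. a, v   [Dia-rule on 4: fresh world v, uRv]
10. not b, v   [neg-Dia-rule on 3 via uRv]
11. not Dia a, v   [neg-Dia-rule on 5 via uRv]
12. not a, v   [neg-Dia-rule on 7 via uRv]
Accessibility: uRu, uRv, vRv
Branch closes: a and not a both at v.
Every branch closes (one shown): valid in T, hence also in S4, S5 (every theorem of T is a theorem of S4 and S5).

T, S4, S5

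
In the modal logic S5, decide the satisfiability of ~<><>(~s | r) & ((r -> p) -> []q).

Satisfiable (open branch found)

1. ~<><>(~s | r) & ((r -> p) -> []q), 0
2. ~<><>(~s | r), 0   [&-rule on 1]
3. (r -> p) -> []q, 0   [&-rule on 1]
4. ~<>(~s | r), 0   [~<>-rule on 2 via 0R0]
5. ~(~s | r), 0   [~<>-rule on 4 via 0R0]
6. s, 0   [~|-rule on 5]
7. ~r, 0   [~|-rule on 5]
8. []q, 0   [->-rule on 3 (branches; this branch)]
9. q, 0   [[]-rule on 8 via 0R0]
Accessibility: 0R0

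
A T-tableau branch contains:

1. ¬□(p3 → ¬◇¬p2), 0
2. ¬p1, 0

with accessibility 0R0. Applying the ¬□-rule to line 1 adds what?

a fresh world 1 with 0R1, and ¬(p3 → ¬◇¬p2) at 1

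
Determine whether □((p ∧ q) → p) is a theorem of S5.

Tableau for the negation ¬□((p ∧ q) → p):
1. ¬□((p ∧ q) → p), u
2. ¬((p ∧ q) → p), v
3. p ∧ q, v
4. ¬p, v
5. p, v
6. q, v
Accessibility: uRu, uRv, vRu, vRv
Branch closes: p and ¬p both at v.
All branches of the negation close; one closing branch shown above.

Yes, valid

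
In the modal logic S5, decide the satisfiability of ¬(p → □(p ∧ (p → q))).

Yes, satisfiable

1. ¬(p → □(p ∧ (p → q))), 0
2. p, 0   [¬→-rule on 1]
3. ¬□(p ∧ (p → q)), 0   [¬→-rule on 1]
4. ¬(p ∧ (p → q)), 1   [¬□-rule on 3: fresh world 1, 0R1]
5. ¬(p → q), 1   [¬∧-rule on 4 (branches; this branch)]
6. p, 1   [¬→-rule on 5]
7. ¬q, 1   [¬→-rule on 5]
Accessibility: 0R0, 0R1, 1R0, 1R1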